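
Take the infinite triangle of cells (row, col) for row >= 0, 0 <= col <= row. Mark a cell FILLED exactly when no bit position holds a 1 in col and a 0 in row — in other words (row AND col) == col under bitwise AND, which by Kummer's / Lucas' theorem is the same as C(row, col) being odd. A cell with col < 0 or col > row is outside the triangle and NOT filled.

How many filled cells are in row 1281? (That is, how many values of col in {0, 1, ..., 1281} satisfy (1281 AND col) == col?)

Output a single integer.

1281 in binary = 10100000001
popcount(1281) = number of 1-bits in 10100000001 = 3
A col c satisfies (1281 AND c) == c iff every set bit of c is also set in 1281; each of the 3 set bits of 1281 can independently be on or off in c.
count = 2^3 = 8

Answer: 8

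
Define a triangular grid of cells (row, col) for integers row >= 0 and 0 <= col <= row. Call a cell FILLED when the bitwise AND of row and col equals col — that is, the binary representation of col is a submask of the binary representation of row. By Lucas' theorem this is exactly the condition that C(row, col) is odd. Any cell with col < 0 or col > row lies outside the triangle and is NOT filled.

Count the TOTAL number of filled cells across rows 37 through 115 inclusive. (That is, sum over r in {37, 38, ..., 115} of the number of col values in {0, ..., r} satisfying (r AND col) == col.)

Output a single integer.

r37=100101 pc3: +8 =8
r38=100110 pc3: +8 =16
r39=100111 pc4: +16 =32
r40=101000 pc2: +4 =36
r41=101001 pc3: +8 =44
r42=101010 pc3: +8 =52
r43=101011 pc4: +16 =68
r44=101100 pc3: +8 =76
r45=101101 pc4: +16 =92
r46=101110 pc4: +16 =108
r47=101111 pc5: +32 =140
r48=110000 pc2: +4 =144
r49=110001 pc3: +8 =152
r50=110010 pc3: +8 =160
r51=110011 pc4: +16 =176
r52=110100 pc3: +8 =184
r53=110101 pc4: +16 =200
r54=110110 pc4: +16 =216
r55=110111 pc5: +32 =248
r56=111000 pc3: +8 =256
r57=111001 pc4: +16 =272
r58=111010 pc4: +16 =288
r59=111011 pc5: +32 =320
r60=111100 pc4: +16 =336
r61=111101 pc5: +32 =368
r62=111110 pc5: +32 =400
r63=111111 pc6: +64 =464
r64=1000000 pc1: +2 =466
r65=1000001 pc2: +4 =470
r66=1000010 pc2: +4 =474
r67=1000011 pc3: +8 =482
r68=1000100 pc2: +4 =486
r69=1000101 pc3: +8 =494
r70=1000110 pc3: +8 =502
r71=1000111 pc4: +16 =518
r72=1001000 pc2: +4 =522
r73=1001001 pc3: +8 =530
r74=1001010 pc3: +8 =538
r75=1001011 pc4: +16 =554
r76=1001100 pc3: +8 =562
r77=1001101 pc4: +16 =578
r78=1001110 pc4: +16 =594
r79=1001111 pc5: +32 =626
r80=1010000 pc2: +4 =630
r81=1010001 pc3: +8 =638
r82=1010010 pc3: +8 =646
r83=1010011 pc4: +16 =662
r84=1010100 pc3: +8 =670
r85=1010101 pc4: +16 =686
r86=1010110 pc4: +16 =702
r87=1010111 pc5: +32 =734
r88=1011000 pc3: +8 =742
r89=1011001 pc4: +16 =758
r90=1011010 pc4: +16 =774
r91=1011011 pc5: +32 =806
r92=1011100 pc4: +16 =822
r93=1011101 pc5: +32 =854
r94=1011110 pc5: +32 =886
r95=1011111 pc6: +64 =950
r96=1100000 pc2: +4 =954
r97=1100001 pc3: +8 =962
r98=1100010 pc3: +8 =970
r99=1100011 pc4: +16 =986
r100=1100100 pc3: +8 =994
r101=1100101 pc4: +16 =1010
r102=1100110 pc4: +16 =1026
r103=1100111 pc5: +32 =1058
r104=1101000 pc3: +8 =1066
r105=1101001 pc4: +16 =1082
r106=1101010 pc4: +16 =1098
r107=1101011 pc5: +32 =1130
r108=1101100 pc4: +16 =1146
r109=1101101 pc5: +32 =1178
r110=1101110 pc5: +32 =1210
r111=1101111 pc6: +64 =1274
r112=1110000 pc3: +8 =1282
r113=1110001 pc4: +16 =1298
r114=1110010 pc4: +16 =1314
r115=1110011 pc5: +32 =1346

Answer: 1346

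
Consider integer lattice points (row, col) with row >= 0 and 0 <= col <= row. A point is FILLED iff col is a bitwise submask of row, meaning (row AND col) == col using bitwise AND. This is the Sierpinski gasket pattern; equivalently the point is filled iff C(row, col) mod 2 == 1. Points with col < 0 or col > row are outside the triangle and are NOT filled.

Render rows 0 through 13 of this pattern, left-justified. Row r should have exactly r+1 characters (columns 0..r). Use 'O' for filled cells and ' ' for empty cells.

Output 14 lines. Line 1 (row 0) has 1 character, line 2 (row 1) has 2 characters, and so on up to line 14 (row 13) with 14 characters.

Answer: O
OO
O O
OOOO
O   O
OO  OO
O O O O
OOOOOOOO
O       O
OO      OO
O O     O O
OOOO    OOOO
O   O   O   O
OO  OO  OO  OO

Derivation:
r0=0: O
r1=1: OO
r2=10: O O
r3=11: OOOO
r4=100: O   O
r5=101: OO  OO
r6=110: O O O O
r7=111: OOOOOOOO
r8=1000: O       O
r9=1001: OO      OO
r10=1010: O O     O O
r11=1011: OOOO    OOOO
r12=1100: O   O   O   O
r13=1101: OO  OO  OO  OO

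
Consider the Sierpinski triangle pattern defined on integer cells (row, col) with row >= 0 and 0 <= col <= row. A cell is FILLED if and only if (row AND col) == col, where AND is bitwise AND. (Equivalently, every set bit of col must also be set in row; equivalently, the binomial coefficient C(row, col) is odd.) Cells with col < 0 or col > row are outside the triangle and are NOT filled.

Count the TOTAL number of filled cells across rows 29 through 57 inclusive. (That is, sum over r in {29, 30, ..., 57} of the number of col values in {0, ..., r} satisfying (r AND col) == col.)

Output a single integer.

Answer: 358

Derivation:
r29=11101 pc4: +16 =16
r30=11110 pc4: +16 =32
r31=11111 pc5: +32 =64
r32=100000 pc1: +2 =66
r33=100001 pc2: +4 =70
r34=100010 pc2: +4 =74
r35=100011 pc3: +8 =82
r36=100100 pc2: +4 =86
r37=100101 pc3: +8 =94
r38=100110 pc3: +8 =102
r39=100111 pc4: +16 =118
r40=101000 pc2: +4 =122
r41=101001 pc3: +8 =130
r42=101010 pc3: +8 =138
r43=101011 pc4: +16 =154
r44=101100 pc3: +8 =162
r45=101101 pc4: +16 =178
r46=101110 pc4: +16 =194
r47=101111 pc5: +32 =226
r48=110000 pc2: +4 =230
r49=110001 pc3: +8 =238
r50=110010 pc3: +8 =246
r51=110011 pc4: +16 =262
r52=110100 pc3: +8 =270
r53=110101 pc4: +16 =286
r54=110110 pc4: +16 =302
r55=110111 pc5: +32 =334
r56=111000 pc3: +8 =342
r57=111001 pc4: +16 =358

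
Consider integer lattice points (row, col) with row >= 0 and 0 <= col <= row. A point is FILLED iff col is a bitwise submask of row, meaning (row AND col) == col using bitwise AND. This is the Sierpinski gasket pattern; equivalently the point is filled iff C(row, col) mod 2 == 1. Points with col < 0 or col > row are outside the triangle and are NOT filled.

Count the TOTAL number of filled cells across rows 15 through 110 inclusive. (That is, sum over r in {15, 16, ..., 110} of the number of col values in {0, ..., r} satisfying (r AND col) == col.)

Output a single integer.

Answer: 1410

Derivation:
r15=1111 pc4: +16 =16
r16=10000 pc1: +2 =18
r17=10001 pc2: +4 =22
r18=10010 pc2: +4 =26
r19=10011 pc3: +8 =34
r20=10100 pc2: +4 =38
r21=10101 pc3: +8 =46
r22=10110 pc3: +8 =54
r23=10111 pc4: +16 =70
r24=11000 pc2: +4 =74
r25=11001 pc3: +8 =82
r26=11010 pc3: +8 =90
r27=11011 pc4: +16 =106
r28=11100 pc3: +8 =114
r29=11101 pc4: +16 =130
r30=11110 pc4: +16 =146
r31=11111 pc5: +32 =178
r32=100000 pc1: +2 =180
r33=100001 pc2: +4 =184
r34=100010 pc2: +4 =188
r35=100011 pc3: +8 =196
r36=100100 pc2: +4 =200
r37=100101 pc3: +8 =208
r38=100110 pc3: +8 =216
r39=100111 pc4: +16 =232
r40=101000 pc2: +4 =236
r41=101001 pc3: +8 =244
r42=101010 pc3: +8 =252
r43=101011 pc4: +16 =268
r44=101100 pc3: +8 =276
r45=101101 pc4: +16 =292
r46=101110 pc4: +16 =308
r47=101111 pc5: +32 =340
r48=110000 pc2: +4 =344
r49=110001 pc3: +8 =352
r50=110010 pc3: +8 =360
r51=110011 pc4: +16 =376
r52=110100 pc3: +8 =384
r53=110101 pc4: +16 =400
r54=110110 pc4: +16 =416
r55=110111 pc5: +32 =448
r56=111000 pc3: +8 =456
r57=111001 pc4: +16 =472
r58=111010 pc4: +16 =488
r59=111011 pc5: +32 =520
r60=111100 pc4: +16 =536
r61=111101 pc5: +32 =568
r62=111110 pc5: +32 =600
r63=111111 pc6: +64 =664
r64=1000000 pc1: +2 =666
r65=1000001 pc2: +4 =670
r66=1000010 pc2: +4 =674
r67=1000011 pc3: +8 =682
r68=1000100 pc2: +4 =686
r69=1000101 pc3: +8 =694
r70=1000110 pc3: +8 =702
r71=1000111 pc4: +16 =718
r72=1001000 pc2: +4 =722
r73=1001001 pc3: +8 =730
r74=1001010 pc3: +8 =738
r75=1001011 pc4: +16 =754
r76=1001100 pc3: +8 =762
r77=1001101 pc4: +16 =778
r78=1001110 pc4: +16 =794
r79=1001111 pc5: +32 =826
r80=1010000 pc2: +4 =830
r81=1010001 pc3: +8 =838
r82=1010010 pc3: +8 =846
r83=1010011 pc4: +16 =862
r84=1010100 pc3: +8 =870
r85=1010101 pc4: +16 =886
r86=1010110 pc4: +16 =902
r87=1010111 pc5: +32 =934
r88=1011000 pc3: +8 =942
r89=1011001 pc4: +16 =958
r90=1011010 pc4: +16 =974
r91=1011011 pc5: +32 =1006
r92=1011100 pc4: +16 =1022
r93=1011101 pc5: +32 =1054
r94=1011110 pc5: +32 =1086
r95=1011111 pc6: +64 =1150
r96=1100000 pc2: +4 =1154
r97=1100001 pc3: +8 =1162
r98=1100010 pc3: +8 =1170
r99=1100011 pc4: +16 =1186
r100=1100100 pc3: +8 =1194
r101=1100101 pc4: +16 =1210
r102=1100110 pc4: +16 =1226
r103=1100111 pc5: +32 =1258
r104=1101000 pc3: +8 =1266
r105=1101001 pc4: +16 =1282
r106=1101010 pc4: +16 =1298
r107=1101011 pc5: +32 =1330
r108=1101100 pc4: +16 =1346
r109=1101101 pc5: +32 =1378
r110=1101110 pc5: +32 =1410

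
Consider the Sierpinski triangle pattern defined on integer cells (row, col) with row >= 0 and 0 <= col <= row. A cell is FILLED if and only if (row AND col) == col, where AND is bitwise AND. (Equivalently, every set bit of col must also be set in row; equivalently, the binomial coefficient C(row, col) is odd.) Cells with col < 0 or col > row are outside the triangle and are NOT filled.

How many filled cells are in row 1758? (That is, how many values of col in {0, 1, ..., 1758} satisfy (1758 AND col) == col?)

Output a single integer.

Answer: 256

Derivation:
1758 in binary = 11011011110
popcount(1758) = number of 1-bits in 11011011110 = 8
A col c satisfies (1758 AND c) == c iff every set bit of c is also set in 1758; each of the 8 set bits of 1758 can independently be on or off in c.
count = 2^8 = 256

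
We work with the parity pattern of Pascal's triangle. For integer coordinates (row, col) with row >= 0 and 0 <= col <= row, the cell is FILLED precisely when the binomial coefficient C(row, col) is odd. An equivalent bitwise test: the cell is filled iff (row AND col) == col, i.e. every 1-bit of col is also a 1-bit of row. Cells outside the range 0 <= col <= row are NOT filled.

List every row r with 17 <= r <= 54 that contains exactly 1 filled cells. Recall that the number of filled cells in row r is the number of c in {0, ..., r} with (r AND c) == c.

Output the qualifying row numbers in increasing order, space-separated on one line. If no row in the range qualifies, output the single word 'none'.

Row r has 2^popcount(r) filled cells, so we need popcount(r) = log2(1) = 0.
Scan r = 17..54 and keep those with exactly 0 one-bits:
r=17=10001 popcount=2 -> skip
r=18=10010 popcount=2 -> skip
r=19=10011 popcount=3 -> skip
r=20=10100 popcount=2 -> skip
r=21=10101 popcount=3 -> skip
r=22=10110 popcount=3 -> skip
r=23=10111 popcount=4 -> skip
r=24=11000 popcount=2 -> skip
r=25=11001 popcount=3 -> skip
r=26=11010 popcount=3 -> skip
r=27=11011 popcount=4 -> skip
r=28=11100 popcount=3 -> skip
r=29=11101 popcount=4 -> skip
r=30=11110 popcount=4 -> skip
r=31=11111 popcount=5 -> skip
r=32=100000 popcount=1 -> skip
r=33=100001 popcount=2 -> skip
r=34=100010 popcount=2 -> skip
r=35=100011 popcount=3 -> skip
r=36=100100 popcount=2 -> skip
r=37=100101 popcount=3 -> skip
r=38=100110 popcount=3 -> skip
r=39=100111 popcount=4 -> skip
r=40=101000 popcount=2 -> skip
r=41=101001 popcount=3 -> skip
r=42=101010 popcount=3 -> skip
r=43=101011 popcount=4 -> skip
r=44=101100 popcount=3 -> skip
r=45=101101 popcount=4 -> skip
r=46=101110 popcount=4 -> skip
r=47=101111 popcount=5 -> skip
r=48=110000 popcount=2 -> skip
r=49=110001 popcount=3 -> skip
r=50=110010 popcount=3 -> skip
r=51=110011 popcount=4 -> skip
r=52=110100 popcount=3 -> skip
r=53=110101 popcount=4 -> skip
r=54=110110 popcount=4 -> skip
Kept rows: none

Answer: none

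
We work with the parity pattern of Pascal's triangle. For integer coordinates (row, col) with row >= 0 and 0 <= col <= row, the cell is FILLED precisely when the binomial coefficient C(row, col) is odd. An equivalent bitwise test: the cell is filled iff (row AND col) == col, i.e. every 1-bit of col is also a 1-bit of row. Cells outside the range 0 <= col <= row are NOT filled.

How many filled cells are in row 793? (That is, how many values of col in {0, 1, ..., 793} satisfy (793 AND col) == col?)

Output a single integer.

793 in binary = 1100011001
popcount(793) = number of 1-bits in 1100011001 = 5
A col c satisfies (793 AND c) == c iff every set bit of c is also set in 793; each of the 5 set bits of 793 can independently be on or off in c.
count = 2^5 = 32

Answer: 32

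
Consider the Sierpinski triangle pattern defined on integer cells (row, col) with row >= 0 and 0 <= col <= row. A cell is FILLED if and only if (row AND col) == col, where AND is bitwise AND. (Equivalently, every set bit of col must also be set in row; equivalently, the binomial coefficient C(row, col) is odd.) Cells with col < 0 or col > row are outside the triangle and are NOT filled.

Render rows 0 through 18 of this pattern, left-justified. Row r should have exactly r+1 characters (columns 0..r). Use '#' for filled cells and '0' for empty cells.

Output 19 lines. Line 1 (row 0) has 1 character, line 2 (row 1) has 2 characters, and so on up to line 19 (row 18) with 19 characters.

r0=0: #
r1=1: ##
r2=10: #0#
r3=11: ####
r4=100: #000#
r5=101: ##00##
r6=110: #0#0#0#
r7=111: ########
r8=1000: #0000000#
r9=1001: ##000000##
r10=1010: #0#00000#0#
r11=1011: ####0000####
r12=1100: #000#000#000#
r13=1101: ##00##00##00##
r14=1110: #0#0#0#0#0#0#0#
r15=1111: ################
r16=10000: #000000000000000#
r17=10001: ##00000000000000##
r18=10010: #0#0000000000000#0#

Answer: #
##
#0#
####
#000#
##00##
#0#0#0#
########
#0000000#
##000000##
#0#00000#0#
####0000####
#000#000#000#
##00##00##00##
#0#0#0#0#0#0#0#
################
#000000000000000#
##00000000000000##
#0#0000000000000#0#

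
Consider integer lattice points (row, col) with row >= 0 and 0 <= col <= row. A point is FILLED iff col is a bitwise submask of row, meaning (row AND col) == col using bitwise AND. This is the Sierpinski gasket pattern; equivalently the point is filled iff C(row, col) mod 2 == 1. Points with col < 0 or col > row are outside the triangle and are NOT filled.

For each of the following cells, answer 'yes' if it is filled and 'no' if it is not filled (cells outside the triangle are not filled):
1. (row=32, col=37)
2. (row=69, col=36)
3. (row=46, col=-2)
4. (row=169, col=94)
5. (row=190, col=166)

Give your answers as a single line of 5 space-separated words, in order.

Answer: no no no no yes

Derivation:
(32,37): col outside [0, 32] -> not filled
(69,36): row=0b1000101, col=0b100100, row AND col = 0b100 = 4; 4 != 36 -> empty
(46,-2): col outside [0, 46] -> not filled
(169,94): row=0b10101001, col=0b1011110, row AND col = 0b1000 = 8; 8 != 94 -> empty
(190,166): row=0b10111110, col=0b10100110, row AND col = 0b10100110 = 166; 166 == 166 -> filled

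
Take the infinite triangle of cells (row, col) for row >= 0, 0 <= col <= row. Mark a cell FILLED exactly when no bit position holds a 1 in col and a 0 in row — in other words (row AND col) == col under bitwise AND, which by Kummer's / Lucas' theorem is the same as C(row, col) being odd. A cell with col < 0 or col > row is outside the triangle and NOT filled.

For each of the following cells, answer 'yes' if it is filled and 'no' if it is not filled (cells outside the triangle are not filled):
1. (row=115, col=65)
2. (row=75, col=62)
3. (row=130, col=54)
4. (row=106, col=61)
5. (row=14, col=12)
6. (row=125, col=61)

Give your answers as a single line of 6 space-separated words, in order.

(115,65): row=0b1110011, col=0b1000001, row AND col = 0b1000001 = 65; 65 == 65 -> filled
(75,62): row=0b1001011, col=0b111110, row AND col = 0b1010 = 10; 10 != 62 -> empty
(130,54): row=0b10000010, col=0b110110, row AND col = 0b10 = 2; 2 != 54 -> empty
(106,61): row=0b1101010, col=0b111101, row AND col = 0b101000 = 40; 40 != 61 -> empty
(14,12): row=0b1110, col=0b1100, row AND col = 0b1100 = 12; 12 == 12 -> filled
(125,61): row=0b1111101, col=0b111101, row AND col = 0b111101 = 61; 61 == 61 -> filled

Answer: yes no no no yes yes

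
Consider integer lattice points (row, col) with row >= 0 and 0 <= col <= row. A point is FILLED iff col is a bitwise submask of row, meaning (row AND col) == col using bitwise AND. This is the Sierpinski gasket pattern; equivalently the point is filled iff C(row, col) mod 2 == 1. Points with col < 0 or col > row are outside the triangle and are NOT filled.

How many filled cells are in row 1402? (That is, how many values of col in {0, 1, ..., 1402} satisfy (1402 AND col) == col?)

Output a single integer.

1402 in binary = 10101111010
popcount(1402) = number of 1-bits in 10101111010 = 7
A col c satisfies (1402 AND c) == c iff every set bit of c is also set in 1402; each of the 7 set bits of 1402 can independently be on or off in c.
count = 2^7 = 128

Answer: 128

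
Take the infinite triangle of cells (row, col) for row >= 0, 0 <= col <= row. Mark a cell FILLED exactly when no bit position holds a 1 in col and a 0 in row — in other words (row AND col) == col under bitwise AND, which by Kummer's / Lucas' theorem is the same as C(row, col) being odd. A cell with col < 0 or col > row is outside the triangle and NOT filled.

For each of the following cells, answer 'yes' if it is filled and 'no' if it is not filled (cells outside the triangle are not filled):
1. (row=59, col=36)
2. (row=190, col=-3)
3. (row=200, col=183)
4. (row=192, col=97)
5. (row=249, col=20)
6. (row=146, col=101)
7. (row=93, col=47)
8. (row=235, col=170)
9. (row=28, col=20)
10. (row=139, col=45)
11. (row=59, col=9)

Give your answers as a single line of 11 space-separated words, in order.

(59,36): row=0b111011, col=0b100100, row AND col = 0b100000 = 32; 32 != 36 -> empty
(190,-3): col outside [0, 190] -> not filled
(200,183): row=0b11001000, col=0b10110111, row AND col = 0b10000000 = 128; 128 != 183 -> empty
(192,97): row=0b11000000, col=0b1100001, row AND col = 0b1000000 = 64; 64 != 97 -> empty
(249,20): row=0b11111001, col=0b10100, row AND col = 0b10000 = 16; 16 != 20 -> empty
(146,101): row=0b10010010, col=0b1100101, row AND col = 0b0 = 0; 0 != 101 -> empty
(93,47): row=0b1011101, col=0b101111, row AND col = 0b1101 = 13; 13 != 47 -> empty
(235,170): row=0b11101011, col=0b10101010, row AND col = 0b10101010 = 170; 170 == 170 -> filled
(28,20): row=0b11100, col=0b10100, row AND col = 0b10100 = 20; 20 == 20 -> filled
(139,45): row=0b10001011, col=0b101101, row AND col = 0b1001 = 9; 9 != 45 -> empty
(59,9): row=0b111011, col=0b1001, row AND col = 0b1001 = 9; 9 == 9 -> filled

Answer: no no no no no no no yes yes no yes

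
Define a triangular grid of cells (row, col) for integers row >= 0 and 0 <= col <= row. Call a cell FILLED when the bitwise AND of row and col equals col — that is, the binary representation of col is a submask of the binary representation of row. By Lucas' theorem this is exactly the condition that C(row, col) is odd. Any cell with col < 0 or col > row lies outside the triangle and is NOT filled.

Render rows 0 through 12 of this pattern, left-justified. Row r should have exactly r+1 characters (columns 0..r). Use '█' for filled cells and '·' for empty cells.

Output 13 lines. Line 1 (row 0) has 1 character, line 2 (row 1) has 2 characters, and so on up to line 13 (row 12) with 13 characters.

Answer: █
██
█·█
████
█···█
██··██
█·█·█·█
████████
█·······█
██······██
█·█·····█·█
████····████
█···█···█···█

Derivation:
r0=0: █
r1=1: ██
r2=10: █·█
r3=11: ████
r4=100: █···█
r5=101: ██··██
r6=110: █·█·█·█
r7=111: ████████
r8=1000: █·······█
r9=1001: ██······██
r10=1010: █·█·····█·█
r11=1011: ████····████
r12=1100: █···█···█···█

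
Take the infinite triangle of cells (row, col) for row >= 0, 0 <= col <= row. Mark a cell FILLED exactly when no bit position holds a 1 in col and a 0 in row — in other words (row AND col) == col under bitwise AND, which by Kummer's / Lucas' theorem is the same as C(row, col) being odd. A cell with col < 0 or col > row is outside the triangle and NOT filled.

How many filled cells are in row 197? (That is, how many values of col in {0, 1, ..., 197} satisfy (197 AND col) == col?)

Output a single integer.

Answer: 16

Derivation:
197 in binary = 11000101
popcount(197) = number of 1-bits in 11000101 = 4
A col c satisfies (197 AND c) == c iff every set bit of c is also set in 197; each of the 4 set bits of 197 can independently be on or off in c.
count = 2^4 = 16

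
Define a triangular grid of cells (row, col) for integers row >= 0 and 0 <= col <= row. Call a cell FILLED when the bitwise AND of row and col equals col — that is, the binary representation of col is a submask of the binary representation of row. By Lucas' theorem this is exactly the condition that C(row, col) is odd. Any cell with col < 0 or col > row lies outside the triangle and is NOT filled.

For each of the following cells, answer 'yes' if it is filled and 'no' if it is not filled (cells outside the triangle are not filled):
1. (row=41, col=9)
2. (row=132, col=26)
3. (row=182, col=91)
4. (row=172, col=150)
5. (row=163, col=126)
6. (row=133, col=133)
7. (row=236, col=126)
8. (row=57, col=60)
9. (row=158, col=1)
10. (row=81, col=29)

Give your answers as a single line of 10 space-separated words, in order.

Answer: yes no no no no yes no no no no

Derivation:
(41,9): row=0b101001, col=0b1001, row AND col = 0b1001 = 9; 9 == 9 -> filled
(132,26): row=0b10000100, col=0b11010, row AND col = 0b0 = 0; 0 != 26 -> empty
(182,91): row=0b10110110, col=0b1011011, row AND col = 0b10010 = 18; 18 != 91 -> empty
(172,150): row=0b10101100, col=0b10010110, row AND col = 0b10000100 = 132; 132 != 150 -> empty
(163,126): row=0b10100011, col=0b1111110, row AND col = 0b100010 = 34; 34 != 126 -> empty
(133,133): row=0b10000101, col=0b10000101, row AND col = 0b10000101 = 133; 133 == 133 -> filled
(236,126): row=0b11101100, col=0b1111110, row AND col = 0b1101100 = 108; 108 != 126 -> empty
(57,60): col outside [0, 57] -> not filled
(158,1): row=0b10011110, col=0b1, row AND col = 0b0 = 0; 0 != 1 -> empty
(81,29): row=0b1010001, col=0b11101, row AND col = 0b10001 = 17; 17 != 29 -> empty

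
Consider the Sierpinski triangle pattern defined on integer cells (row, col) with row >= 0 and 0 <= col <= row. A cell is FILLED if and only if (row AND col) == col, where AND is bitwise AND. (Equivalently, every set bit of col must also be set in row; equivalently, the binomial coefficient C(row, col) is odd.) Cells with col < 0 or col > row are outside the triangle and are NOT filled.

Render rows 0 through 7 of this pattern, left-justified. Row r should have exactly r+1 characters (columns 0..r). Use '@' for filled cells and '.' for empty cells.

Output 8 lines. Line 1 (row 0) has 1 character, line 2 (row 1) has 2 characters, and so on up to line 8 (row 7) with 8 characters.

r0=0: @
r1=1: @@
r2=10: @.@
r3=11: @@@@
r4=100: @...@
r5=101: @@..@@
r6=110: @.@.@.@
r7=111: @@@@@@@@

Answer: @
@@
@.@
@@@@
@...@
@@..@@
@.@.@.@
@@@@@@@@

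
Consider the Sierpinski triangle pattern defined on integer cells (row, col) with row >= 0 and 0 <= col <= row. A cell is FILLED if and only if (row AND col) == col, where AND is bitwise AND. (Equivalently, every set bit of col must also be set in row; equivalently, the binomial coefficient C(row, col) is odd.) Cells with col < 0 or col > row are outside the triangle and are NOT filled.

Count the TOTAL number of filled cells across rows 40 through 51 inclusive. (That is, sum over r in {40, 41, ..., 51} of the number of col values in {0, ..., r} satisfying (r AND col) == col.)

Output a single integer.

r40=101000 pc2: +4 =4
r41=101001 pc3: +8 =12
r42=101010 pc3: +8 =20
r43=101011 pc4: +16 =36
r44=101100 pc3: +8 =44
r45=101101 pc4: +16 =60
r46=101110 pc4: +16 =76
r47=101111 pc5: +32 =108
r48=110000 pc2: +4 =112
r49=110001 pc3: +8 =120
r50=110010 pc3: +8 =128
r51=110011 pc4: +16 =144

Answer: 144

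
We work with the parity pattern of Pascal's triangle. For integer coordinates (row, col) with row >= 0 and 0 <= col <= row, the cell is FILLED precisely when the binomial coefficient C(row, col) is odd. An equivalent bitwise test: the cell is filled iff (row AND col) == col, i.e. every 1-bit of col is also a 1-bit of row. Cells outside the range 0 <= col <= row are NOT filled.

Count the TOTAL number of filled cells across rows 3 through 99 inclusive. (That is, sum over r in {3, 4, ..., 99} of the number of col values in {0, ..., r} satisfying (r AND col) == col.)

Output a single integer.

Answer: 1246

Derivation:
r3=11 pc2: +4 =4
r4=100 pc1: +2 =6
r5=101 pc2: +4 =10
r6=110 pc2: +4 =14
r7=111 pc3: +8 =22
r8=1000 pc1: +2 =24
r9=1001 pc2: +4 =28
r10=1010 pc2: +4 =32
r11=1011 pc3: +8 =40
r12=1100 pc2: +4 =44
r13=1101 pc3: +8 =52
r14=1110 pc3: +8 =60
r15=1111 pc4: +16 =76
r16=10000 pc1: +2 =78
r17=10001 pc2: +4 =82
r18=10010 pc2: +4 =86
r19=10011 pc3: +8 =94
r20=10100 pc2: +4 =98
r21=10101 pc3: +8 =106
r22=10110 pc3: +8 =114
r23=10111 pc4: +16 =130
r24=11000 pc2: +4 =134
r25=11001 pc3: +8 =142
r26=11010 pc3: +8 =150
r27=11011 pc4: +16 =166
r28=11100 pc3: +8 =174
r29=11101 pc4: +16 =190
r30=11110 pc4: +16 =206
r31=11111 pc5: +32 =238
r32=100000 pc1: +2 =240
r33=100001 pc2: +4 =244
r34=100010 pc2: +4 =248
r35=100011 pc3: +8 =256
r36=100100 pc2: +4 =260
r37=100101 pc3: +8 =268
r38=100110 pc3: +8 =276
r39=100111 pc4: +16 =292
r40=101000 pc2: +4 =296
r41=101001 pc3: +8 =304
r42=101010 pc3: +8 =312
r43=101011 pc4: +16 =328
r44=101100 pc3: +8 =336
r45=101101 pc4: +16 =352
r46=101110 pc4: +16 =368
r47=101111 pc5: +32 =400
r48=110000 pc2: +4 =404
r49=110001 pc3: +8 =412
r50=110010 pc3: +8 =420
r51=110011 pc4: +16 =436
r52=110100 pc3: +8 =444
r53=110101 pc4: +16 =460
r54=110110 pc4: +16 =476
r55=110111 pc5: +32 =508
r56=111000 pc3: +8 =516
r57=111001 pc4: +16 =532
r58=111010 pc4: +16 =548
r59=111011 pc5: +32 =580
r60=111100 pc4: +16 =596
r61=111101 pc5: +32 =628
r62=111110 pc5: +32 =660
r63=111111 pc6: +64 =724
r64=1000000 pc1: +2 =726
r65=1000001 pc2: +4 =730
r66=1000010 pc2: +4 =734
r67=1000011 pc3: +8 =742
r68=1000100 pc2: +4 =746
r69=1000101 pc3: +8 =754
r70=1000110 pc3: +8 =762
r71=1000111 pc4: +16 =778
r72=1001000 pc2: +4 =782
r73=1001001 pc3: +8 =790
r74=1001010 pc3: +8 =798
r75=1001011 pc4: +16 =814
r76=1001100 pc3: +8 =822
r77=1001101 pc4: +16 =838
r78=1001110 pc4: +16 =854
r79=1001111 pc5: +32 =886
r80=1010000 pc2: +4 =890
r81=1010001 pc3: +8 =898
r82=1010010 pc3: +8 =906
r83=1010011 pc4: +16 =922
r84=1010100 pc3: +8 =930
r85=1010101 pc4: +16 =946
r86=1010110 pc4: +16 =962
r87=1010111 pc5: +32 =994
r88=1011000 pc3: +8 =1002
r89=1011001 pc4: +16 =1018
r90=1011010 pc4: +16 =1034
r91=1011011 pc5: +32 =1066
r92=1011100 pc4: +16 =1082
r93=1011101 pc5: +32 =1114
r94=1011110 pc5: +32 =1146
r95=1011111 pc6: +64 =1210
r96=1100000 pc2: +4 =1214
r97=1100001 pc3: +8 =1222
r98=1100010 pc3: +8 =1230
r99=1100011 pc4: +16 =1246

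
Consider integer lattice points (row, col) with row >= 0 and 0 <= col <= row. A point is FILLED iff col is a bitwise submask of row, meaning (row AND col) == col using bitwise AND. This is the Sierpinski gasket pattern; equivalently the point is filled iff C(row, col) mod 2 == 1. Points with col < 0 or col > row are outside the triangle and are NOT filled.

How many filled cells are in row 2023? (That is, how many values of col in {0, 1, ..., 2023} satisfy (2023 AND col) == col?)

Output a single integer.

2023 in binary = 11111100111
popcount(2023) = number of 1-bits in 11111100111 = 9
A col c satisfies (2023 AND c) == c iff every set bit of c is also set in 2023; each of the 9 set bits of 2023 can independently be on or off in c.
count = 2^9 = 512

Answer: 512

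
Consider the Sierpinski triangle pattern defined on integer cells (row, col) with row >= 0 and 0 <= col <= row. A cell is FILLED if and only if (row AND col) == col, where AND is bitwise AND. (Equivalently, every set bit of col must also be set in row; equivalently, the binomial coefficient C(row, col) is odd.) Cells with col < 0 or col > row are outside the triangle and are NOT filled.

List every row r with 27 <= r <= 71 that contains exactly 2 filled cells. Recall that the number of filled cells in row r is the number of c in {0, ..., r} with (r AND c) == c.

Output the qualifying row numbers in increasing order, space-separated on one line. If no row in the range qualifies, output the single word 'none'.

Answer: 32 64

Derivation:
Row r has 2^popcount(r) filled cells, so we need popcount(r) = log2(2) = 1.
Scan r = 27..71 and keep those with exactly 1 one-bits:
r=27=11011 popcount=4 -> skip
r=28=11100 popcount=3 -> skip
r=29=11101 popcount=4 -> skip
r=30=11110 popcount=4 -> skip
r=31=11111 popcount=5 -> skip
r=32=100000 popcount=1 -> KEEP
r=33=100001 popcount=2 -> skip
r=34=100010 popcount=2 -> skip
r=35=100011 popcount=3 -> skip
r=36=100100 popcount=2 -> skip
r=37=100101 popcount=3 -> skip
r=38=100110 popcount=3 -> skip
r=39=100111 popcount=4 -> skip
r=40=101000 popcount=2 -> skip
r=41=101001 popcount=3 -> skip
r=42=101010 popcount=3 -> skip
r=43=101011 popcount=4 -> skip
r=44=101100 popcount=3 -> skip
r=45=101101 popcount=4 -> skip
r=46=101110 popcount=4 -> skip
r=47=101111 popcount=5 -> skip
r=48=110000 popcount=2 -> skip
r=49=110001 popcount=3 -> skip
r=50=110010 popcount=3 -> skip
r=51=110011 popcount=4 -> skip
r=52=110100 popcount=3 -> skip
r=53=110101 popcount=4 -> skip
r=54=110110 popcount=4 -> skip
r=55=110111 popcount=5 -> skip
r=56=111000 popcount=3 -> skip
r=57=111001 popcount=4 -> skip
r=58=111010 popcount=4 -> skip
r=59=111011 popcount=5 -> skip
r=60=111100 popcount=4 -> skip
r=61=111101 popcount=5 -> skip
r=62=111110 popcount=5 -> skip
r=63=111111 popcount=6 -> skip
r=64=1000000 popcount=1 -> KEEP
r=65=1000001 popcount=2 -> skip
r=66=1000010 popcount=2 -> skip
r=67=1000011 popcount=3 -> skip
r=68=1000100 popcount=2 -> skip
r=69=1000101 popcount=3 -> skip
r=70=1000110 popcount=3 -> skip
r=71=1000111 popcount=4 -> skip
Kept rows: 32 64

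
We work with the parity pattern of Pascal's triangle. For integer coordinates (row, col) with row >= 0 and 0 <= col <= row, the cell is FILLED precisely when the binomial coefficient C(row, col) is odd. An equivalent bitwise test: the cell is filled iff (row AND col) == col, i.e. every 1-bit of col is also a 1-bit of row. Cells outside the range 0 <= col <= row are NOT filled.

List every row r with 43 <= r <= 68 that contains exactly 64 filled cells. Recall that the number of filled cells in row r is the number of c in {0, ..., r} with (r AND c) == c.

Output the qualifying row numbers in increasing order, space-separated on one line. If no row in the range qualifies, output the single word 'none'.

Row r has 2^popcount(r) filled cells, so we need popcount(r) = log2(64) = 6.
Scan r = 43..68 and keep those with exactly 6 one-bits:
r=43=101011 popcount=4 -> skip
r=44=101100 popcount=3 -> skip
r=45=101101 popcount=4 -> skip
r=46=101110 popcount=4 -> skip
r=47=101111 popcount=5 -> skip
r=48=110000 popcount=2 -> skip
r=49=110001 popcount=3 -> skip
r=50=110010 popcount=3 -> skip
r=51=110011 popcount=4 -> skip
r=52=110100 popcount=3 -> skip
r=53=110101 popcount=4 -> skip
r=54=110110 popcount=4 -> skip
r=55=110111 popcount=5 -> skip
r=56=111000 popcount=3 -> skip
r=57=111001 popcount=4 -> skip
r=58=111010 popcount=4 -> skip
r=59=111011 popcount=5 -> skip
r=60=111100 popcount=4 -> skip
r=61=111101 popcount=5 -> skip
r=62=111110 popcount=5 -> skip
r=63=111111 popcount=6 -> KEEP
r=64=1000000 popcount=1 -> skip
r=65=1000001 popcount=2 -> skip
r=66=1000010 popcount=2 -> skip
r=67=1000011 popcount=3 -> skip
r=68=1000100 popcount=2 -> skip
Kept rows: 63

Answer: 63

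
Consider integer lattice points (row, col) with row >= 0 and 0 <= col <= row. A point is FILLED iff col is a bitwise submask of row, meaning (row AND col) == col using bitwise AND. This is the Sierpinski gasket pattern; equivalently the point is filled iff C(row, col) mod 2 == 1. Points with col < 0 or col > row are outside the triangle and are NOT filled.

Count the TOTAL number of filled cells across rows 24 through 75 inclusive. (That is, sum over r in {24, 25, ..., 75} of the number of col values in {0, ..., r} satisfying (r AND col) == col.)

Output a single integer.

r24=11000 pc2: +4 =4
r25=11001 pc3: +8 =12
r26=11010 pc3: +8 =20
r27=11011 pc4: +16 =36
r28=11100 pc3: +8 =44
r29=11101 pc4: +16 =60
r30=11110 pc4: +16 =76
r31=11111 pc5: +32 =108
r32=100000 pc1: +2 =110
r33=100001 pc2: +4 =114
r34=100010 pc2: +4 =118
r35=100011 pc3: +8 =126
r36=100100 pc2: +4 =130
r37=100101 pc3: +8 =138
r38=100110 pc3: +8 =146
r39=100111 pc4: +16 =162
r40=101000 pc2: +4 =166
r41=101001 pc3: +8 =174
r42=101010 pc3: +8 =182
r43=101011 pc4: +16 =198
r44=101100 pc3: +8 =206
r45=101101 pc4: +16 =222
r46=101110 pc4: +16 =238
r47=101111 pc5: +32 =270
r48=110000 pc2: +4 =274
r49=110001 pc3: +8 =282
r50=110010 pc3: +8 =290
r51=110011 pc4: +16 =306
r52=110100 pc3: +8 =314
r53=110101 pc4: +16 =330
r54=110110 pc4: +16 =346
r55=110111 pc5: +32 =378
r56=111000 pc3: +8 =386
r57=111001 pc4: +16 =402
r58=111010 pc4: +16 =418
r59=111011 pc5: +32 =450
r60=111100 pc4: +16 =466
r61=111101 pc5: +32 =498
r62=111110 pc5: +32 =530
r63=111111 pc6: +64 =594
r64=1000000 pc1: +2 =596
r65=1000001 pc2: +4 =600
r66=1000010 pc2: +4 =604
r67=1000011 pc3: +8 =612
r68=1000100 pc2: +4 =616
r69=1000101 pc3: +8 =624
r70=1000110 pc3: +8 =632
r71=1000111 pc4: +16 =648
r72=1001000 pc2: +4 =652
r73=1001001 pc3: +8 =660
r74=1001010 pc3: +8 =668
r75=1001011 pc4: +16 =684

Answer: 684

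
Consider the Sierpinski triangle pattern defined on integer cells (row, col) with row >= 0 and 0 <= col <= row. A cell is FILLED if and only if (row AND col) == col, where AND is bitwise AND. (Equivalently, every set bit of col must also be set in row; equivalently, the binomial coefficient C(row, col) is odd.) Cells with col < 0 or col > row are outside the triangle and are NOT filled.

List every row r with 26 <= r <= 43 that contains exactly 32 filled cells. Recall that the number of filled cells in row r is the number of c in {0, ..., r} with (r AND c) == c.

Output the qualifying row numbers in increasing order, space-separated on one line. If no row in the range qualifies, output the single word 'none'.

Row r has 2^popcount(r) filled cells, so we need popcount(r) = log2(32) = 5.
Scan r = 26..43 and keep those with exactly 5 one-bits:
r=26=11010 popcount=3 -> skip
r=27=11011 popcount=4 -> skip
r=28=11100 popcount=3 -> skip
r=29=11101 popcount=4 -> skip
r=30=11110 popcount=4 -> skip
r=31=11111 popcount=5 -> KEEP
r=32=100000 popcount=1 -> skip
r=33=100001 popcount=2 -> skip
r=34=100010 popcount=2 -> skip
r=35=100011 popcount=3 -> skip
r=36=100100 popcount=2 -> skip
r=37=100101 popcount=3 -> skip
r=38=100110 popcount=3 -> skip
r=39=100111 popcount=4 -> skip
r=40=101000 popcount=2 -> skip
r=41=101001 popcount=3 -> skip
r=42=101010 popcount=3 -> skip
r=43=101011 popcount=4 -> skip
Kept rows: 31

Answer: 31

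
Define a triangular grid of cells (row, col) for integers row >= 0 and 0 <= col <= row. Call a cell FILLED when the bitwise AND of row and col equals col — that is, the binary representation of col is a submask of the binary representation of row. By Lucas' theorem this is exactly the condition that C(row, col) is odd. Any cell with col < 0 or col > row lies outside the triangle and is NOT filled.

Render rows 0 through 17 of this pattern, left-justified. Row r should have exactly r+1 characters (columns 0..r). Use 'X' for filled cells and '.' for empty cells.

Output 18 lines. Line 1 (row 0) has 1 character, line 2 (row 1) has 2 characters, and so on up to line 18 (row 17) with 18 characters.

Answer: X
XX
X.X
XXXX
X...X
XX..XX
X.X.X.X
XXXXXXXX
X.......X
XX......XX
X.X.....X.X
XXXX....XXXX
X...X...X...X
XX..XX..XX..XX
X.X.X.X.X.X.X.X
XXXXXXXXXXXXXXXX
X...............X
XX..............XX

Derivation:
r0=0: X
r1=1: XX
r2=10: X.X
r3=11: XXXX
r4=100: X...X
r5=101: XX..XX
r6=110: X.X.X.X
r7=111: XXXXXXXX
r8=1000: X.......X
r9=1001: XX......XX
r10=1010: X.X.....X.X
r11=1011: XXXX....XXXX
r12=1100: X...X...X...X
r13=1101: XX..XX..XX..XX
r14=1110: X.X.X.X.X.X.X.X
r15=1111: XXXXXXXXXXXXXXXX
r16=10000: X...............X
r17=10001: XX..............XX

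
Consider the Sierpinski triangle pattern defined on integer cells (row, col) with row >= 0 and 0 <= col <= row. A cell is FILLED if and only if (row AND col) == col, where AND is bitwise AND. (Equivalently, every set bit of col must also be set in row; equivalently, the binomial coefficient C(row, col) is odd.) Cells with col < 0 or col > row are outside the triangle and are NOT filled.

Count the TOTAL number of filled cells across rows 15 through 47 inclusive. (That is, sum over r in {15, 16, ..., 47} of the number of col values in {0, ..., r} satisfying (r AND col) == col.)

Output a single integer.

Answer: 340

Derivation:
r15=1111 pc4: +16 =16
r16=10000 pc1: +2 =18
r17=10001 pc2: +4 =22
r18=10010 pc2: +4 =26
r19=10011 pc3: +8 =34
r20=10100 pc2: +4 =38
r21=10101 pc3: +8 =46
r22=10110 pc3: +8 =54
r23=10111 pc4: +16 =70
r24=11000 pc2: +4 =74
r25=11001 pc3: +8 =82
r26=11010 pc3: +8 =90
r27=11011 pc4: +16 =106
r28=11100 pc3: +8 =114
r29=11101 pc4: +16 =130
r30=11110 pc4: +16 =146
r31=11111 pc5: +32 =178
r32=100000 pc1: +2 =180
r33=100001 pc2: +4 =184
r34=100010 pc2: +4 =188
r35=100011 pc3: +8 =196
r36=100100 pc2: +4 =200
r37=100101 pc3: +8 =208
r38=100110 pc3: +8 =216
r39=100111 pc4: +16 =232
r40=101000 pc2: +4 =236
r41=101001 pc3: +8 =244
r42=101010 pc3: +8 =252
r43=101011 pc4: +16 =268
r44=101100 pc3: +8 =276
r45=101101 pc4: +16 =292
r46=101110 pc4: +16 =308
r47=101111 pc5: +32 =340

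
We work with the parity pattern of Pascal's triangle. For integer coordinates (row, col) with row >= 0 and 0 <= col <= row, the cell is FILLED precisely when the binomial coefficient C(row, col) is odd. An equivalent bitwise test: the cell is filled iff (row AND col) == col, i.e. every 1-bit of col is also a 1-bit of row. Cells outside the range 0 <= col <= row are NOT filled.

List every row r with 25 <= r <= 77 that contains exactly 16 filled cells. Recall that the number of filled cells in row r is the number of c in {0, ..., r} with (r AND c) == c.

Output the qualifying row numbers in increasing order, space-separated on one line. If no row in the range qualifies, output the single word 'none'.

Row r has 2^popcount(r) filled cells, so we need popcount(r) = log2(16) = 4.
Scan r = 25..77 and keep those with exactly 4 one-bits:
r=25=11001 popcount=3 -> skip
r=26=11010 popcount=3 -> skip
r=27=11011 popcount=4 -> KEEP
r=28=11100 popcount=3 -> skip
r=29=11101 popcount=4 -> KEEP
r=30=11110 popcount=4 -> KEEP
r=31=11111 popcount=5 -> skip
r=32=100000 popcount=1 -> skip
r=33=100001 popcount=2 -> skip
r=34=100010 popcount=2 -> skip
r=35=100011 popcount=3 -> skip
r=36=100100 popcount=2 -> skip
r=37=100101 popcount=3 -> skip
r=38=100110 popcount=3 -> skip
r=39=100111 popcount=4 -> KEEP
r=40=101000 popcount=2 -> skip
r=41=101001 popcount=3 -> skip
r=42=101010 popcount=3 -> skip
r=43=101011 popcount=4 -> KEEP
r=44=101100 popcount=3 -> skip
r=45=101101 popcount=4 -> KEEP
r=46=101110 popcount=4 -> KEEP
r=47=101111 popcount=5 -> skip
r=48=110000 popcount=2 -> skip
r=49=110001 popcount=3 -> skip
r=50=110010 popcount=3 -> skip
r=51=110011 popcount=4 -> KEEP
r=52=110100 popcount=3 -> skip
r=53=110101 popcount=4 -> KEEP
r=54=110110 popcount=4 -> KEEP
r=55=110111 popcount=5 -> skip
r=56=111000 popcount=3 -> skip
r=57=111001 popcount=4 -> KEEP
r=58=111010 popcount=4 -> KEEP
r=59=111011 popcount=5 -> skip
r=60=111100 popcount=4 -> KEEP
r=61=111101 popcount=5 -> skip
r=62=111110 popcount=5 -> skip
r=63=111111 popcount=6 -> skip
r=64=1000000 popcount=1 -> skip
r=65=1000001 popcount=2 -> skip
r=66=1000010 popcount=2 -> skip
r=67=1000011 popcount=3 -> skip
r=68=1000100 popcount=2 -> skip
r=69=1000101 popcount=3 -> skip
r=70=1000110 popcount=3 -> skip
r=71=1000111 popcount=4 -> KEEP
r=72=1001000 popcount=2 -> skip
r=73=1001001 popcount=3 -> skip
r=74=1001010 popcount=3 -> skip
r=75=1001011 popcount=4 -> KEEP
r=76=1001100 popcount=3 -> skip
r=77=1001101 popcount=4 -> KEEP
Kept rows: 27 29 30 39 43 45 46 51 53 54 57 58 60 71 75 77

Answer: 27 29 30 39 43 45 46 51 53 54 57 58 60 71 75 77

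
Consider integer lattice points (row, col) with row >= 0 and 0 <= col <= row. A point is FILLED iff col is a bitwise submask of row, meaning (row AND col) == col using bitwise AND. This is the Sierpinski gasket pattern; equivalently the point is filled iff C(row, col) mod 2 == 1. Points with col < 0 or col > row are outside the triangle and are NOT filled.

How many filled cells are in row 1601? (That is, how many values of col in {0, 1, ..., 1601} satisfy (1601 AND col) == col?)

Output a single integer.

Answer: 16

Derivation:
1601 in binary = 11001000001
popcount(1601) = number of 1-bits in 11001000001 = 4
A col c satisfies (1601 AND c) == c iff every set bit of c is also set in 1601; each of the 4 set bits of 1601 can independently be on or off in c.
count = 2^4 = 16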